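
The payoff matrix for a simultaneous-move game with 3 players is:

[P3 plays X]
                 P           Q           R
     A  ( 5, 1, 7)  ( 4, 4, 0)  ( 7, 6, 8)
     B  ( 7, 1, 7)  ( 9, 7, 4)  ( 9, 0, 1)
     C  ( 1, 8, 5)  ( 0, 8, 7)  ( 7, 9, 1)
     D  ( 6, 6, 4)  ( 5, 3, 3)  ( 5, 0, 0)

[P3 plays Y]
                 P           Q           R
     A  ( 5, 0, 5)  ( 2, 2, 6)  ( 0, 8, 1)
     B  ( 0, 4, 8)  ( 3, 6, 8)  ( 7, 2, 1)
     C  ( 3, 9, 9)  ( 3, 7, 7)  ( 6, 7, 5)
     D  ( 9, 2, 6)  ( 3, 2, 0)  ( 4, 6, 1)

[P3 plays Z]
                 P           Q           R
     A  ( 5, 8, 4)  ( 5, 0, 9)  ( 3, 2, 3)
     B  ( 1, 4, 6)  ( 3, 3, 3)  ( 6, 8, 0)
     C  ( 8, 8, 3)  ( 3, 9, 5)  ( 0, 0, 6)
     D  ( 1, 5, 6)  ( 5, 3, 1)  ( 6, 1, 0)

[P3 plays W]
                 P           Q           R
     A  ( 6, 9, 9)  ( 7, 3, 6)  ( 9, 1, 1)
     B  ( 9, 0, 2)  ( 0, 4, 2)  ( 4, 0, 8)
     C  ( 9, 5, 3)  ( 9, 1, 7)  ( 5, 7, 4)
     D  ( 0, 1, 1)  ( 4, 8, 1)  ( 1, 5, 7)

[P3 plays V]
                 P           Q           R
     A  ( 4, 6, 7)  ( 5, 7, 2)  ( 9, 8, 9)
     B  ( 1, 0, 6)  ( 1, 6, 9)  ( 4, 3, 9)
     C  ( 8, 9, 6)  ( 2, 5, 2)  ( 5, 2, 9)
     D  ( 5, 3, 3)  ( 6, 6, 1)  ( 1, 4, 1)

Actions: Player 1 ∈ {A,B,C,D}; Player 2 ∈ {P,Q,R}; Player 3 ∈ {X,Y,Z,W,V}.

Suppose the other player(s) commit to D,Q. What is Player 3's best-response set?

u_3(X vs D,Q) = 3
u_3(Y vs D,Q) = 0
u_3(Z vs D,Q) = 1
u_3(W vs D,Q) = 1
u_3(V vs D,Q) = 1
max payoff 3 at {X}

BR_3 = {X}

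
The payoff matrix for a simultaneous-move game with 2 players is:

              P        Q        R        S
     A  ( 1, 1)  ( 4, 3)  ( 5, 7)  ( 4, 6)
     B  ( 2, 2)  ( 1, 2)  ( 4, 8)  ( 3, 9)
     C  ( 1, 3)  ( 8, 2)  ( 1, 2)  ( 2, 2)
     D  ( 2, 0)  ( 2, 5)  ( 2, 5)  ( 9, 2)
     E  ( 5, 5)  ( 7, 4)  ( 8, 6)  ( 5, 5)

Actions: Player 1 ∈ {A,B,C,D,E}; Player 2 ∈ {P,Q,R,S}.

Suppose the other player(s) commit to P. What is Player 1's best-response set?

argmax u_1 = {E}

u_1(A vs P) = 1
u_1(B vs P) = 2
u_1(C vs P) = 1
u_1(D vs P) = 2
u_1(E vs P) = 5
max payoff 5 at {E}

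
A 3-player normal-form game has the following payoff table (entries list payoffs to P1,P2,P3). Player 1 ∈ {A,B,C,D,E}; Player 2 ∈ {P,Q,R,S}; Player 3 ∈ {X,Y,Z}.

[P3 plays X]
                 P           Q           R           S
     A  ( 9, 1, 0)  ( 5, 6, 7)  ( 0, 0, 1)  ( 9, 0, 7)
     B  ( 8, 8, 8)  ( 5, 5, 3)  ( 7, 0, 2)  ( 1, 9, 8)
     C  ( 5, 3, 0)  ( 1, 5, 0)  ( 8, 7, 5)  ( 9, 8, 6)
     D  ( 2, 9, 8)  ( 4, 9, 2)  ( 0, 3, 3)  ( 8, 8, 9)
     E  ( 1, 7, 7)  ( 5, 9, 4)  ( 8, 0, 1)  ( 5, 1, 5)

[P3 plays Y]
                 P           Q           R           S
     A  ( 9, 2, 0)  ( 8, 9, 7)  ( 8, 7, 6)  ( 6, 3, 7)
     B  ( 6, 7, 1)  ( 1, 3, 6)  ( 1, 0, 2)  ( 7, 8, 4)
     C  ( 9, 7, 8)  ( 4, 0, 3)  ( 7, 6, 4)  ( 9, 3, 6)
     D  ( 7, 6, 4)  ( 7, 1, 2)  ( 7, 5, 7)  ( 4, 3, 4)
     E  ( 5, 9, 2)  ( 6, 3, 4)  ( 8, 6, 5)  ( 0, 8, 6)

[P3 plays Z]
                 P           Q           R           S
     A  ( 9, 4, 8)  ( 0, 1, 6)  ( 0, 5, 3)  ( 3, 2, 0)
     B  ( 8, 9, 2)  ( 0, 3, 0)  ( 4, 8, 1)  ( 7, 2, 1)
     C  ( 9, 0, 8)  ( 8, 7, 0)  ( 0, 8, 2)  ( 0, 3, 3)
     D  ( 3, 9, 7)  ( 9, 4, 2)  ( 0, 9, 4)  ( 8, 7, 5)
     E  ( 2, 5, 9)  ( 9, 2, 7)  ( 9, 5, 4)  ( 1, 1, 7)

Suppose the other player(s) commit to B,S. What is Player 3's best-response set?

u_3(X vs B,S) = 8
u_3(Y vs B,S) = 4
u_3(Z vs B,S) = 1
max payoff 8 at {X}

BR_3 = {X}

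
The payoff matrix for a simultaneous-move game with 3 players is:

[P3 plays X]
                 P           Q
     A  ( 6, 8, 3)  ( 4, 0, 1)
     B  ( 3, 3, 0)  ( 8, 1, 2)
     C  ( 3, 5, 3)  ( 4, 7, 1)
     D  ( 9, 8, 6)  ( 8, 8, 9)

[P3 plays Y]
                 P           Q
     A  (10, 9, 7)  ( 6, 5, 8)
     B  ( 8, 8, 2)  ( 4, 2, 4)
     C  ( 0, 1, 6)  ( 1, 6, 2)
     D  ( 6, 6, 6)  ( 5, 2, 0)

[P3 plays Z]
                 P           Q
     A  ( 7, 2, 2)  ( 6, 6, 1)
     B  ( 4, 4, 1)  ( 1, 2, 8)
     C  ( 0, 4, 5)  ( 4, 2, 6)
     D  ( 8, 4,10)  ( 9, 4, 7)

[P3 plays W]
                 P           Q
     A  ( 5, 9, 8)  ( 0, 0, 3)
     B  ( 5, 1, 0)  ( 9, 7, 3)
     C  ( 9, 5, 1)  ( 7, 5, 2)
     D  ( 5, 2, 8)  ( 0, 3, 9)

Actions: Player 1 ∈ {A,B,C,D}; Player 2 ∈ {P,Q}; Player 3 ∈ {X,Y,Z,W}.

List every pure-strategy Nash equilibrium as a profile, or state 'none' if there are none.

Nash profiles: (D,P,Z), (D,Q,X)

(A,P,X): not NE [P1→D gives 9>6; P3→W gives 8>3]
(A,P,Y): not NE [P3→W gives 8>7]
(A,P,Z): not NE [P1→D gives 8>7; P2→Q gives 6>2; P3→W gives 8>2]
(A,P,W): not NE [P1→C gives 9>5]
(A,Q,X): not NE [P1→D gives 8>4; P2→P gives 8>0; P3→Y gives 8>1]
(A,Q,Y): not NE [P2→P gives 9>5]
(A,Q,Z): not NE [P1→D gives 9>6; P3→Y gives 8>1]
(A,Q,W): not NE [P1→B gives 9>0; P2→P gives 9>0; P3→Y gives 8>3]
(B,P,X): not NE [P1→D gives 9>3; P3→Y gives 2>0]
(B,P,Y): not NE [P1→A gives 10>8]
(B,P,Z): not NE [P1→D gives 8>4; P3→Y gives 2>1]
(B,P,W): not NE [P1→C gives 9>5; P2→Q gives 7>1; P3→Y gives 2>0]
(B,Q,X): not NE [P2→P gives 3>1; P3→Z gives 8>2]
(B,Q,Y): not NE [P1→A gives 6>4; P2→P gives 8>2; P3→Z gives 8>4]
(B,Q,Z): not NE [P1→D gives 9>1; P2→P gives 4>2]
(B,Q,W): not NE [P3→Z gives 8>3]
(C,P,X): not NE [P1→D gives 9>3; P2→Q gives 7>5; P3→Y gives 6>3]
(C,P,Y): not NE [P1→A gives 10>0; P2→Q gives 6>1]
(C,P,Z): not NE [P1→D gives 8>0; P3→Y gives 6>5]
(C,P,W): not NE [P3→Y gives 6>1]
(C,Q,X): not NE [P1→D gives 8>4; P3→Z gives 6>1]
(C,Q,Y): not NE [P1→A gives 6>1; P3→Z gives 6>2]
(C,Q,Z): not NE [P1→D gives 9>4; P2→P gives 4>2]
(C,Q,W): not NE [P1→B gives 9>7; P3→Z gives 6>2]
(D,P,X): not NE [P3→Z gives 10>6]
(D,P,Y): not NE [P1→A gives 10>6; P3→Z gives 10>6]
(D,P,Z): NE
(D,P,W): not NE [P1→C gives 9>5; P2→Q gives 3>2; P3→Z gives 10>8]
(D,Q,X): NE
(D,Q,Y): not NE [P1→A gives 6>5; P2→P gives 6>2; P3→W gives 9>0]
(D,Q,Z): not NE [P3→W gives 9>7]
(D,Q,W): not NE [P1→B gives 9>0]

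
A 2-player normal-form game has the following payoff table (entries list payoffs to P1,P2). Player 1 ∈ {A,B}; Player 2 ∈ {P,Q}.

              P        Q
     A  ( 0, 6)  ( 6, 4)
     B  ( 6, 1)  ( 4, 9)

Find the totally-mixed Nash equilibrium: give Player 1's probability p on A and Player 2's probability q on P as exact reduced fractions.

P1 indiff ⇒ q·0+(1-q)·6 = q·6+(1-q)·4 ⇒ q(-6) = (1-q)(-2) ⇒ q = 1/4
P2 indiff ⇒ p·6+(1-p)·1 = p·4+(1-p)·9 ⇒ p(2) = (1-p)(8) ⇒ p = 4/5

P1 mixes 4/5 on A; P2 mixes 1/4 on P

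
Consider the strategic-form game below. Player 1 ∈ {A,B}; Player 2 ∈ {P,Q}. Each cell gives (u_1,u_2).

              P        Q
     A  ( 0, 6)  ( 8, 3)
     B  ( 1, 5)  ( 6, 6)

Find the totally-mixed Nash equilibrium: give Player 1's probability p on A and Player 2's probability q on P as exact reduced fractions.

P1 mixes 1/4 on A; P2 mixes 2/3 on P

P1 indiff ⇒ q·0+(1-q)·8 = q·1+(1-q)·6 ⇒ q(-1) = (1-q)(-2) ⇒ q = 2/3
P2 indiff ⇒ p·6+(1-p)·5 = p·3+(1-p)·6 ⇒ p(3) = (1-p)(1) ⇒ p = 1/4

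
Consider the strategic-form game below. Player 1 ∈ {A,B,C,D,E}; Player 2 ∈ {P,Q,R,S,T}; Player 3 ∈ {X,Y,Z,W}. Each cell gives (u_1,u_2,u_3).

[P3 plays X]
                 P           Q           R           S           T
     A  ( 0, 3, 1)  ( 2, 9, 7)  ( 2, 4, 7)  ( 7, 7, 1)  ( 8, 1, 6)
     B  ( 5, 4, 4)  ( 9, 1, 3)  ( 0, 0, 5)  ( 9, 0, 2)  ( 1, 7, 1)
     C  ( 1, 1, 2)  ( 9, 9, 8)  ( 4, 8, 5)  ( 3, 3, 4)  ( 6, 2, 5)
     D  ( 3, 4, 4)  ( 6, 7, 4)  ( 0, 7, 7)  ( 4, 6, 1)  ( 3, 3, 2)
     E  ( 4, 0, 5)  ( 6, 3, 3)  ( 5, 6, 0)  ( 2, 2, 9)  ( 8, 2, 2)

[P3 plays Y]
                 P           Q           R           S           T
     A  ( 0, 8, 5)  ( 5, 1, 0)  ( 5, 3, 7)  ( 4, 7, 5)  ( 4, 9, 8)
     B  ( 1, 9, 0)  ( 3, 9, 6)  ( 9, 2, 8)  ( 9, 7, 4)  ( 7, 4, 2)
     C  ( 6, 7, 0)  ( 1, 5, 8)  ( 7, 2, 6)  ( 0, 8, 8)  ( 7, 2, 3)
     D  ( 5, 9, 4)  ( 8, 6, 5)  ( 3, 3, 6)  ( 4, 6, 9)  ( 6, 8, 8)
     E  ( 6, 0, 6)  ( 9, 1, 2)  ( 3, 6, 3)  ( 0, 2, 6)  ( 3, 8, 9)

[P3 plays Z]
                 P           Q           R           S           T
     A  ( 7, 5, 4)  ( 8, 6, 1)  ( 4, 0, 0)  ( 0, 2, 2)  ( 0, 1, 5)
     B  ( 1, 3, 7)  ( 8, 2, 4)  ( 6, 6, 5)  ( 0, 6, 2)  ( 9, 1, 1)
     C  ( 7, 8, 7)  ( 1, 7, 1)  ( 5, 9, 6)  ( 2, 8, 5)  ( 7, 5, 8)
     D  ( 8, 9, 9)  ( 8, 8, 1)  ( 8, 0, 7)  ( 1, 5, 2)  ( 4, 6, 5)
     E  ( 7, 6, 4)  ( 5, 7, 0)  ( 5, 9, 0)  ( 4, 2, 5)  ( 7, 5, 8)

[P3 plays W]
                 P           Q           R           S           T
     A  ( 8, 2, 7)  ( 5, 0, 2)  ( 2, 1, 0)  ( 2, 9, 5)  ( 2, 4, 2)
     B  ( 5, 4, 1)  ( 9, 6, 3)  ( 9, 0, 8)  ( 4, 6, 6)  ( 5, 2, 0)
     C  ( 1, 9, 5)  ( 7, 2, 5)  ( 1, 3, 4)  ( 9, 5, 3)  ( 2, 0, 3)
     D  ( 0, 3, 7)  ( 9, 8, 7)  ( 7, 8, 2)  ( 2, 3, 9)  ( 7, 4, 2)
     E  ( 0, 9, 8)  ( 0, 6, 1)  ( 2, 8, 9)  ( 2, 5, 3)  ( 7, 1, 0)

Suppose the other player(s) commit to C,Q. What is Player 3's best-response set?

P3 best: {X,Y}

u_3(X vs C,Q) = 8
u_3(Y vs C,Q) = 8
u_3(Z vs C,Q) = 1
u_3(W vs C,Q) = 5
max payoff 8 at {X,Y}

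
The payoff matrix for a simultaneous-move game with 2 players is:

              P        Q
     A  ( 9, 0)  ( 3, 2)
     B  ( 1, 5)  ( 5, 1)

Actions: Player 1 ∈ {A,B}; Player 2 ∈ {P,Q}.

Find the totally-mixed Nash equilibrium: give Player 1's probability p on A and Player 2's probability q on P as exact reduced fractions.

(p,q) = (2/3, 1/5)

P1 indiff ⇒ q·9+(1-q)·3 = q·1+(1-q)·5 ⇒ q(8) = (1-q)(2) ⇒ q = 1/5
P2 indiff ⇒ p·0+(1-p)·5 = p·2+(1-p)·1 ⇒ p(-2) = (1-p)(-4) ⇒ p = 2/3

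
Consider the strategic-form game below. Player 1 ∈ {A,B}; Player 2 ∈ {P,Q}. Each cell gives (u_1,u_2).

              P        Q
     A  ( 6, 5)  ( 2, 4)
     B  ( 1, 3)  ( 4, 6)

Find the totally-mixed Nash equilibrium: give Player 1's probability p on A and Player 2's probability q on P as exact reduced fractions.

p=3/4, q=2/7

P1 indiff ⇒ q·6+(1-q)·2 = q·1+(1-q)·4 ⇒ q(5) = (1-q)(2) ⇒ q = 2/7
P2 indiff ⇒ p·5+(1-p)·3 = p·4+(1-p)·6 ⇒ p(1) = (1-p)(3) ⇒ p = 3/4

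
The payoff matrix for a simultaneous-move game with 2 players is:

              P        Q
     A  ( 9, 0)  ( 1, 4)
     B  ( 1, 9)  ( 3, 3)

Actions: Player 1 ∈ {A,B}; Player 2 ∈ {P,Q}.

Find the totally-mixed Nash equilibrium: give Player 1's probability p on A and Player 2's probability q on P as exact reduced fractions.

P1 mixes 3/5 on A; P2 mixes 1/5 on P

P1 indiff ⇒ q·9+(1-q)·1 = q·1+(1-q)·3 ⇒ q(8) = (1-q)(2) ⇒ q = 1/5
P2 indiff ⇒ p·0+(1-p)·9 = p·4+(1-p)·3 ⇒ p(-4) = (1-p)(-6) ⇒ p = 3/5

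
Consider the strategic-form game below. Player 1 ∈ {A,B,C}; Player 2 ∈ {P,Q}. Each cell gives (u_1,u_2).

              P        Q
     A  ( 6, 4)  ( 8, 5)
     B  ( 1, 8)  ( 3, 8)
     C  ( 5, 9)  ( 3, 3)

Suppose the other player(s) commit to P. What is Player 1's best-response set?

BR_1 = {A}

u_1(A vs P) = 6
u_1(B vs P) = 1
u_1(C vs P) = 5
max payoff 6 at {A}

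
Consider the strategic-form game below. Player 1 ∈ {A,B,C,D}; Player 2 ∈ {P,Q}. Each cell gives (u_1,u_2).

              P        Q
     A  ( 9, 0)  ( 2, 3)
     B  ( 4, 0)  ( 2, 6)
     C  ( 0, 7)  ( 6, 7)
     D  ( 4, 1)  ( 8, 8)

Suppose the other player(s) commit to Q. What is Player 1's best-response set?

BR_1 = {D}

u_1(A vs Q) = 2
u_1(B vs Q) = 2
u_1(C vs Q) = 6
u_1(D vs Q) = 8
max payoff 8 at {D}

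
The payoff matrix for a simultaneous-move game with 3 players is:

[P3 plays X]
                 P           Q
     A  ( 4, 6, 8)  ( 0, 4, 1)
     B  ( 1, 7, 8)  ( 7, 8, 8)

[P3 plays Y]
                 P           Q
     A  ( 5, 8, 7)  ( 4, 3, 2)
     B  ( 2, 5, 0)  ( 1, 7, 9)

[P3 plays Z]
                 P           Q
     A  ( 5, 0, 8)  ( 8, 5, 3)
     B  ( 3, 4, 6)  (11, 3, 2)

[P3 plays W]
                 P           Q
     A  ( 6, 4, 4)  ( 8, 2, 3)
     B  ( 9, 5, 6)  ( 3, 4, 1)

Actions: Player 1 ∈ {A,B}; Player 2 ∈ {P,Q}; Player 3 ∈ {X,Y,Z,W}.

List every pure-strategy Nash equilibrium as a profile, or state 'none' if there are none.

(A,P,X): NE
(A,P,Y): not NE [P3→Z gives 8>7]
(A,P,Z): not NE [P2→Q gives 5>0]
(A,P,W): not NE [P1→B gives 9>6; P3→Z gives 8>4]
(A,Q,X): not NE [P1→B gives 7>0; P2→P gives 6>4; P3→W gives 3>1]
(A,Q,Y): not NE [P2→P gives 8>3; P3→W gives 3>2]
(A,Q,Z): not NE [P1→B gives 11>8]
(A,Q,W): not NE [P2→P gives 4>2]
(B,P,X): not NE [P1→A gives 4>1; P2→Q gives 8>7]
(B,P,Y): not NE [P1→A gives 5>2; P2→Q gives 7>5; P3→X gives 8>0]
(B,P,Z): not NE [P1→A gives 5>3; P3→X gives 8>6]
(B,P,W): not NE [P3→X gives 8>6]
(B,Q,X): not NE [P3→Y gives 9>8]
(B,Q,Y): not NE [P1→A gives 4>1]
(B,Q,Z): not NE [P2→P gives 4>3; P3→Y gives 9>2]
(B,Q,W): not NE [P1→A gives 8>3; P2→P gives 5>4; P3→Y gives 9>1]

NE set: (A,P,X)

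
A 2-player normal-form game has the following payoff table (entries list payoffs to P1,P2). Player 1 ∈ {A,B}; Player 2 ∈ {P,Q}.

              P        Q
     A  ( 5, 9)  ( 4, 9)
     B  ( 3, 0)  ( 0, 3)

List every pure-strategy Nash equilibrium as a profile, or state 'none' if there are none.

Nash profiles: (A,P), (A,Q)

(A,P): NE
(A,Q): NE
(B,P): not NE [P1→A gives 5>3; P2→Q gives 3>0]
(B,Q): not NE [P1→A gives 4>0]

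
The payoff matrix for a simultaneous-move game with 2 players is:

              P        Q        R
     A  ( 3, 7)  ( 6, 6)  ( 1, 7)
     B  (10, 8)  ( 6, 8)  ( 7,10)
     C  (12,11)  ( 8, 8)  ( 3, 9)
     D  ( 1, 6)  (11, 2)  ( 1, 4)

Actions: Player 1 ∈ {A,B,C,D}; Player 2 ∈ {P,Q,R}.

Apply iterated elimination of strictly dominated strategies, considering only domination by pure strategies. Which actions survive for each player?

P1 drop A (C beats it: P:12>3 Q:8>6 R:3>1)
P2 drop Q (R beats it: B:10>8 C:9>8 D:4>2)
P1 drop D (B beats it: P:10>1 R:7>1)
P1→{B,C} P2→{P,R}

Survivors P1:{B,C} P2:{P,R}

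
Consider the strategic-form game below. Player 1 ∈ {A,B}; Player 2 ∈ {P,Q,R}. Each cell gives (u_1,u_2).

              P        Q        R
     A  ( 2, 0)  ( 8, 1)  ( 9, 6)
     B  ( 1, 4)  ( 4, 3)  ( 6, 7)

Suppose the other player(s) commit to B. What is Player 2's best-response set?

u_2(P vs B) = 4
u_2(Q vs B) = 3
u_2(R vs B) = 7
max payoff 7 at {R}

P2 best: {R}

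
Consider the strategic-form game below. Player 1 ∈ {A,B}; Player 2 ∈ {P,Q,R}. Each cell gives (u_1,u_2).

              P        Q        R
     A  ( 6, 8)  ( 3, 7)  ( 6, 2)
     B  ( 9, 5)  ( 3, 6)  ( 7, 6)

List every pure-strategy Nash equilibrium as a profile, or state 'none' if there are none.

(A,P): not NE [P1→B gives 9>6]
(A,Q): not NE [P2→P gives 8>7]
(A,R): not NE [P1→B gives 7>6; P2→P gives 8>2]
(B,P): not NE [P2→R gives 6>5]
(B,Q): NE
(B,R): NE

Nash profiles: (B,Q), (B,R)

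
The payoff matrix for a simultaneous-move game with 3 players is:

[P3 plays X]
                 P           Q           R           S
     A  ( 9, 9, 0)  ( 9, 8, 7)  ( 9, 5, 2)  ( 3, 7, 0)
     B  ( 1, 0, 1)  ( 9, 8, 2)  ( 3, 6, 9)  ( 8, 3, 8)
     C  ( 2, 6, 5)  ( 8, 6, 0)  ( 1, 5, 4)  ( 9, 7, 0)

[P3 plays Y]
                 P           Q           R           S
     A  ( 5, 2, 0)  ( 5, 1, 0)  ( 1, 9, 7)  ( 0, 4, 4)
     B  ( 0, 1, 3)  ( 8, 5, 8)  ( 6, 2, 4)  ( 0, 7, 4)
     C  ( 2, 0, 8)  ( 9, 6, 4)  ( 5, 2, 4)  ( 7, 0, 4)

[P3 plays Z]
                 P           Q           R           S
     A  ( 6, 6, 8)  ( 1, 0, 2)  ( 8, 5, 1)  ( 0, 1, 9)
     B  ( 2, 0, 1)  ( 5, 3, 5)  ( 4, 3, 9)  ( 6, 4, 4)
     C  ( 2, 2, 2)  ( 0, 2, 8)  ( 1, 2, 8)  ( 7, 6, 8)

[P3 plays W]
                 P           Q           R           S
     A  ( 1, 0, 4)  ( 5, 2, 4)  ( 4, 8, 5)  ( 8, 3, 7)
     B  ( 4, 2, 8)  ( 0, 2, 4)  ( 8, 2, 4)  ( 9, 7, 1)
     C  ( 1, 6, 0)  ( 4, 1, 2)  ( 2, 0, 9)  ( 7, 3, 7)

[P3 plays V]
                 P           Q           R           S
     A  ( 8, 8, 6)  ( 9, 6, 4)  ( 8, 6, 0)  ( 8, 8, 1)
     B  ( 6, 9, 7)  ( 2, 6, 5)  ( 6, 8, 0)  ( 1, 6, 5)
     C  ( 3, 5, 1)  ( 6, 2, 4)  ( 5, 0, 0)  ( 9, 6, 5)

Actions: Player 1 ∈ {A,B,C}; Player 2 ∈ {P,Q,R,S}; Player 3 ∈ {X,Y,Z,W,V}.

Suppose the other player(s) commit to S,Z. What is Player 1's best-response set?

P1 best: {C}

u_1(A vs S,Z) = 0
u_1(B vs S,Z) = 6
u_1(C vs S,Z) = 7
max payoff 7 at {C}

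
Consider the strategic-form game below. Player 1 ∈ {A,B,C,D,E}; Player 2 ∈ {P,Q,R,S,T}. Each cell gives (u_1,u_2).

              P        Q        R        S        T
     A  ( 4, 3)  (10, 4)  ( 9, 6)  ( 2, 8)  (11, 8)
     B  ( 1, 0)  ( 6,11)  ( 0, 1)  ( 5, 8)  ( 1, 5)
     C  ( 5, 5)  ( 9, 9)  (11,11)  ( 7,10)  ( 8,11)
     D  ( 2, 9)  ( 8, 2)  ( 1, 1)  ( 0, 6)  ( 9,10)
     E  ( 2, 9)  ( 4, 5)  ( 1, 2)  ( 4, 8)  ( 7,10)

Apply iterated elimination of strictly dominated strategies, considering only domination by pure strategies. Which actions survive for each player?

P1 drop B (C beats it: P:5>1 Q:9>6 R:11>0 S:7>5 T:8>1)
P1 drop D (A beats it: P:4>2 Q:10>8 R:9>1 S:2>0 T:11>9)
P1 drop E (C beats it: P:5>2 Q:9>4 R:11>1 S:7>4 T:8>7)
P2 drop P (Q beats it: A:4>3 C:9>5)
P2 drop Q (R beats it: A:6>4 C:11>9)
P1→{A,C} P2→{R,S,T}

Remaining: P1:{A,C} P2:{R,S,T}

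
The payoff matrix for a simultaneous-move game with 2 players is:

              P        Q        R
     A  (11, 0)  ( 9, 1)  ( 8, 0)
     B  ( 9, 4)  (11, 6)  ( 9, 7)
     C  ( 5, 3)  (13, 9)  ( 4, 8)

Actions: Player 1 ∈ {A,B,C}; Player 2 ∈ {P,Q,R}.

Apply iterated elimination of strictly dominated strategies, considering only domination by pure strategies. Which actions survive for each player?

Survivors P1:{B,C} P2:{Q,R}

P2 drop P (Q beats it: A:1>0 B:6>4 C:9>3)
P1 drop A (B beats it: Q:11>9 R:9>8)
P1→{B,C} P2→{Q,R}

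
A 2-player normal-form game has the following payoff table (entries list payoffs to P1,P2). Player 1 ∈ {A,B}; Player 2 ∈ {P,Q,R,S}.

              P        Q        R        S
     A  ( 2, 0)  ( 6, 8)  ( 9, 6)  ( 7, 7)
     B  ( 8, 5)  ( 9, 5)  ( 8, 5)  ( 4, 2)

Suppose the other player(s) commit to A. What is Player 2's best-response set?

P2 best: {Q}

u_2(P vs A) = 0
u_2(Q vs A) = 8
u_2(R vs A) = 6
u_2(S vs A) = 7
max payoff 8 at {Q}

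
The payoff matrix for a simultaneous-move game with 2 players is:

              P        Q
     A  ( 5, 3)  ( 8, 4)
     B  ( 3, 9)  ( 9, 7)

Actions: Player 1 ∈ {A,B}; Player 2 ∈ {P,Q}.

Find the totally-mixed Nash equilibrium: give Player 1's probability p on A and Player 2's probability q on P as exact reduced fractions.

P1 indiff ⇒ q·5+(1-q)·8 = q·3+(1-q)·9 ⇒ q(2) = (1-q)(1) ⇒ q = 1/3
P2 indiff ⇒ p·3+(1-p)·9 = p·4+(1-p)·7 ⇒ p(-1) = (1-p)(-2) ⇒ p = 2/3

p=2/3, q=1/3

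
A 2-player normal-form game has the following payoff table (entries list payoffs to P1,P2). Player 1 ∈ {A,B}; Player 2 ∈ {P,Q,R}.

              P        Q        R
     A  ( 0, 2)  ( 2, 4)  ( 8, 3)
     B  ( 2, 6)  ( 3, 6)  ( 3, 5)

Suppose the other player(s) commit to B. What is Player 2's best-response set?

u_2(P vs B) = 6
u_2(Q vs B) = 6
u_2(R vs B) = 5
max payoff 6 at {P,Q}

P2 best: {P,Q}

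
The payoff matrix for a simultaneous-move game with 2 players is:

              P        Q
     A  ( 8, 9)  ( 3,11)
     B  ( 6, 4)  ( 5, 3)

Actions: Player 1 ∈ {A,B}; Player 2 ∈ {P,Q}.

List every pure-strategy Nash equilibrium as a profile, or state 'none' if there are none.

(A,P): not NE [P2→Q gives 11>9]
(A,Q): not NE [P1→B gives 5>3]
(B,P): not NE [P1→A gives 8>6]
(B,Q): not NE [P2→P gives 4>3]

No pure NE.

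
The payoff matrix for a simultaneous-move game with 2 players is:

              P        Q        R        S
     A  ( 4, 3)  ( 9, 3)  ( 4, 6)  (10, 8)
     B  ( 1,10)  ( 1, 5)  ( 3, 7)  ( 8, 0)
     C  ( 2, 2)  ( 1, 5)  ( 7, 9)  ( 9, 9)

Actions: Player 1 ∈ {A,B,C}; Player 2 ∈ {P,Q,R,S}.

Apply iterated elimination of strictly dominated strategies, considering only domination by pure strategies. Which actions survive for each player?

Survivors P1:{A,C} P2:{R,S}

P1 drop B (A beats it: P:4>1 Q:9>1 R:4>3 S:10>8)
P2 drop P (R beats it: A:6>3 C:9>2)
P2 drop Q (R beats it: A:6>3 C:9>5)
P1→{A,C} P2→{R,S}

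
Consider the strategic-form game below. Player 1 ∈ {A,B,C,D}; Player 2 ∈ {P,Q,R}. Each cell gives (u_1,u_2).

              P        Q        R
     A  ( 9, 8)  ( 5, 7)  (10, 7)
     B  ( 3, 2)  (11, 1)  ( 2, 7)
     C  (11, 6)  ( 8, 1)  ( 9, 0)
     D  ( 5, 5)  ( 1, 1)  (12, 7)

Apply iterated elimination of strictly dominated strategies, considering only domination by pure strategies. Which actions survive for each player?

IESDS → P1:{A,C,D} P2:{P,R}

P2 drop Q (P beats it: A:8>7 B:2>1 C:6>1 D:5>1)
P1 drop B (A beats it: P:9>3 R:10>2)
P1→{A,C,D} P2→{P,R}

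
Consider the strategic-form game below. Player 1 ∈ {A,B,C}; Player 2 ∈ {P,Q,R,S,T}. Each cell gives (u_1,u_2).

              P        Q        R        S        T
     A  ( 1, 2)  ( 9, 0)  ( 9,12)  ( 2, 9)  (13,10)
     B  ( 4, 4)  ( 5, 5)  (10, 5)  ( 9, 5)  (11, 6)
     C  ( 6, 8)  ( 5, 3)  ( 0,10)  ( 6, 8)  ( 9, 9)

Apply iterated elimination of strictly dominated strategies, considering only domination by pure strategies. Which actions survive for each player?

P2 drop P (R beats it: A:12>2 B:5>4 C:10>8)
P2 drop Q (T beats it: A:10>0 B:6>5 C:9>3)
P1 drop C (B beats it: R:10>0 S:9>6 T:11>9)
P2 drop S (T beats it: A:10>9 B:6>5)
P1→{A,B} P2→{R,T}

IESDS → P1:{A,B} P2:{R,T}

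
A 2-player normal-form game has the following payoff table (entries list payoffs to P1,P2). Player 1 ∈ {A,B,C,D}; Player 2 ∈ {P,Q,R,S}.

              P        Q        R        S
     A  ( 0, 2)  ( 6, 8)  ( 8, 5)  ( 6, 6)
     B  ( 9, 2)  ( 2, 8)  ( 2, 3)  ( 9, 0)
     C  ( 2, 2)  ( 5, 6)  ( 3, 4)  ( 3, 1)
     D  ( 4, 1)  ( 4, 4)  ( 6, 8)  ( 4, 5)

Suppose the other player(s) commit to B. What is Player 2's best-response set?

u_2(P vs B) = 2
u_2(Q vs B) = 8
u_2(R vs B) = 3
u_2(S vs B) = 0
max payoff 8 at {Q}

BR_2 = {Q}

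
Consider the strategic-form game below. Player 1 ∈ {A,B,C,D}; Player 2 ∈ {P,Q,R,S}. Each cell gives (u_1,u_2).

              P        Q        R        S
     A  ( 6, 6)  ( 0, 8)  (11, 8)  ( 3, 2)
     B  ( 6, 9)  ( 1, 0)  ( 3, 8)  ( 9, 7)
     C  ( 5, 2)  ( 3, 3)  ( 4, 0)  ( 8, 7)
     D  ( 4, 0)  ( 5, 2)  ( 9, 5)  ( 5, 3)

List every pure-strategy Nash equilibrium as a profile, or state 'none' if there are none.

PSNE = {(A,R), (B,P)}

(A,P): not NE [P2→R gives 8>6]
(A,Q): not NE [P1→D gives 5>0]
(A,R): NE
(A,S): not NE [P1→B gives 9>3; P2→R gives 8>2]
(B,P): NE
(B,Q): not NE [P1→D gives 5>1; P2→P gives 9>0]
(B,R): not NE [P1→A gives 11>3; P2→P gives 9>8]
(B,S): not NE [P2→P gives 9>7]
(C,P): not NE [P1→B gives 6>5; P2→S gives 7>2]
(C,Q): not NE [P1→D gives 5>3; P2→S gives 7>3]
(C,R): not NE [P1→A gives 11>4; P2→S gives 7>0]
(C,S): not NE [P1→B gives 9>8]
(D,P): not NE [P1→B gives 6>4; P2→R gives 5>0]
(D,Q): not NE [P2→R gives 5>2]
(D,R): not NE [P1→A gives 11>9]
(D,S): not NE [P1→B gives 9>5; P2→R gives 5>3]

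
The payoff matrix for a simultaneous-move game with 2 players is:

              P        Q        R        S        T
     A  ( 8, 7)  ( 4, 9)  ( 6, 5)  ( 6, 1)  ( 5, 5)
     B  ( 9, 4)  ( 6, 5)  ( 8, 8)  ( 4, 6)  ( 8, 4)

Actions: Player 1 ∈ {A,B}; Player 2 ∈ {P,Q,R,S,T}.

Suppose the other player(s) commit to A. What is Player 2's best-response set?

u_2(P vs A) = 7
u_2(Q vs A) = 9
u_2(R vs A) = 5
u_2(S vs A) = 1
u_2(T vs A) = 5
max payoff 9 at {Q}

BR_2 = {Q}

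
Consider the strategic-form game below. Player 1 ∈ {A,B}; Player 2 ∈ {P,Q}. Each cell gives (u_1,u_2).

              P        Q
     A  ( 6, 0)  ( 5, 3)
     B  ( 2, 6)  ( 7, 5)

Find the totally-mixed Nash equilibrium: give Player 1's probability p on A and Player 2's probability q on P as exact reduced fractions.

P1 indiff ⇒ q·6+(1-q)·5 = q·2+(1-q)·7 ⇒ q(4) = (1-q)(2) ⇒ q = 1/3
P2 indiff ⇒ p·0+(1-p)·6 = p·3+(1-p)·5 ⇒ p(-3) = (1-p)(-1) ⇒ p = 1/4

p=1/4, q=1/3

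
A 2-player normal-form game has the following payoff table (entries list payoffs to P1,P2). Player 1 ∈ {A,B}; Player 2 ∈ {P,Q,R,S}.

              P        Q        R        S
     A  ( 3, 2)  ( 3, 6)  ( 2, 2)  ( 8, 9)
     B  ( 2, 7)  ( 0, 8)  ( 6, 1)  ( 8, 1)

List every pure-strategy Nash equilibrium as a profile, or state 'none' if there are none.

(A,P): not NE [P2→S gives 9>2]
(A,Q): not NE [P2→S gives 9>6]
(A,R): not NE [P1→B gives 6>2; P2→S gives 9>2]
(A,S): NE
(B,P): not NE [P1→A gives 3>2; P2→Q gives 8>7]
(B,Q): not NE [P1→A gives 3>0]
(B,R): not NE [P2→Q gives 8>1]
(B,S): not NE [P2→Q gives 8>1]

Nash profiles: (A,S)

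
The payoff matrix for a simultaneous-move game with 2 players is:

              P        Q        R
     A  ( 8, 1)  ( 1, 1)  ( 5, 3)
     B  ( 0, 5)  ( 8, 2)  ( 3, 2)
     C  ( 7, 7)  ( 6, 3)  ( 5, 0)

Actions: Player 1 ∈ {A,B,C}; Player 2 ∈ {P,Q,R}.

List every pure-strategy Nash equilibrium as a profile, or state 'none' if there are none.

(A,P): not NE [P2→R gives 3>1]
(A,Q): not NE [P1→B gives 8>1; P2→R gives 3>1]
(A,R): NE
(B,P): not NE [P1→A gives 8>0]
(B,Q): not NE [P2→P gives 5>2]
(B,R): not NE [P1→C gives 5>3; P2→P gives 5>2]
(C,P): not NE [P1→A gives 8>7]
(C,Q): not NE [P1→B gives 8>6; P2→P gives 7>3]
(C,R): not NE [P2→P gives 7>0]

NE set: (A,R)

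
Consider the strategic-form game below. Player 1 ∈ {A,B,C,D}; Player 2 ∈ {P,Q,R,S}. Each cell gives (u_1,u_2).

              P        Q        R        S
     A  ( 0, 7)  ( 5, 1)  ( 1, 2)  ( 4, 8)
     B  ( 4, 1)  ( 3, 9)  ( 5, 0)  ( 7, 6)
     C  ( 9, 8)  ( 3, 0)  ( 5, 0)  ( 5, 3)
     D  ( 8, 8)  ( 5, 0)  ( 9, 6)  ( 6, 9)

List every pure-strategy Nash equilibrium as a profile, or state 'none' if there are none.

PSNE = {(C,P)}

(A,P): not NE [P1→C gives 9>0; P2→S gives 8>7]
(A,Q): not NE [P2→S gives 8>1]
(A,R): not NE [P1→D gives 9>1; P2→S gives 8>2]
(A,S): not NE [P1→B gives 7>4]
(B,P): not NE [P1→C gives 9>4; P2→Q gives 9>1]
(B,Q): not NE [P1→D gives 5>3]
(B,R): not NE [P1→D gives 9>5; P2→Q gives 9>0]
(B,S): not NE [P2→Q gives 9>6]
(C,P): NE
(C,Q): not NE [P1→D gives 5>3; P2→P gives 8>0]
(C,R): not NE [P1→D gives 9>5; P2→P gives 8>0]
(C,S): not NE [P1→B gives 7>5; P2→P gives 8>3]
(D,P): not NE [P1→C gives 9>8; P2→S gives 9>8]
(D,Q): not NE [P2→S gives 9>0]
(D,R): not NE [P2→S gives 9>6]
(D,S): not NE [P1→B gives 7>6]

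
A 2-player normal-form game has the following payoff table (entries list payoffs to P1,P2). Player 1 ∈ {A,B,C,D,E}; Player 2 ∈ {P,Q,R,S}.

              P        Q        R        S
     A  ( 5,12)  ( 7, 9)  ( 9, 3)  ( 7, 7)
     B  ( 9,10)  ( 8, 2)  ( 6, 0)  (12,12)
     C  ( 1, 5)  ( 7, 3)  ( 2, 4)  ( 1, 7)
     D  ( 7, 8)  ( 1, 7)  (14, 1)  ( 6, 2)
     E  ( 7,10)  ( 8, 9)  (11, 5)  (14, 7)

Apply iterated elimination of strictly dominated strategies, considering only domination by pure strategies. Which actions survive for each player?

P1 drop A (E beats it: P:7>5 Q:8>7 R:11>9 S:14>7)
P1 drop C (B beats it: P:9>1 Q:8>7 R:6>2 S:12>1)
P2 drop Q (P beats it: B:10>2 D:8>7 E:10>9)
P2 drop R (P beats it: B:10>0 D:8>1 E:10>5)
P1 drop D (B beats it: P:9>7 S:12>6)
P1→{B,E} P2→{P,S}

Remaining: P1:{B,E} P2:{P,S}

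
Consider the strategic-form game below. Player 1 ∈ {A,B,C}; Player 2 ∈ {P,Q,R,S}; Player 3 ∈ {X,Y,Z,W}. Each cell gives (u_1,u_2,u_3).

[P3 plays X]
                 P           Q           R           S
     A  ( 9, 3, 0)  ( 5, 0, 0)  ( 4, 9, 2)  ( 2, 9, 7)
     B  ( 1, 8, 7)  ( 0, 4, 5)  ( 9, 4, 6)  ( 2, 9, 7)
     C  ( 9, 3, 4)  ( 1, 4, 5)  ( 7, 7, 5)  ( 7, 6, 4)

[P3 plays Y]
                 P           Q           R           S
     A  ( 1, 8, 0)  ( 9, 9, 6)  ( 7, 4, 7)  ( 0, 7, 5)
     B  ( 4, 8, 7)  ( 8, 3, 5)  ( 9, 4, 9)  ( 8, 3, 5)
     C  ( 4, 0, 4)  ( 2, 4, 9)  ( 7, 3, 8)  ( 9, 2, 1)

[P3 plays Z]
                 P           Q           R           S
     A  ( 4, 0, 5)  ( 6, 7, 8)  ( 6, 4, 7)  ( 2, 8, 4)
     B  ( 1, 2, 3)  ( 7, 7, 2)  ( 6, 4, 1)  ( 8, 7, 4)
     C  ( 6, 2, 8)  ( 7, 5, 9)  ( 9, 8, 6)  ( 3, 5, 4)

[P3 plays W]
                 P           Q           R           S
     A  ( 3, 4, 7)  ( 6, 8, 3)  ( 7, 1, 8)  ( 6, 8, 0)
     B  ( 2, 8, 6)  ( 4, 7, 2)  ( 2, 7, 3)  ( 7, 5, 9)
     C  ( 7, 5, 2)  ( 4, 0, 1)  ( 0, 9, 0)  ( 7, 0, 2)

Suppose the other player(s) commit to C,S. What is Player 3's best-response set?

BR_3 = {X,Z}

u_3(X vs C,S) = 4
u_3(Y vs C,S) = 1
u_3(Z vs C,S) = 4
u_3(W vs C,S) = 2
max payoff 4 at {X,Z}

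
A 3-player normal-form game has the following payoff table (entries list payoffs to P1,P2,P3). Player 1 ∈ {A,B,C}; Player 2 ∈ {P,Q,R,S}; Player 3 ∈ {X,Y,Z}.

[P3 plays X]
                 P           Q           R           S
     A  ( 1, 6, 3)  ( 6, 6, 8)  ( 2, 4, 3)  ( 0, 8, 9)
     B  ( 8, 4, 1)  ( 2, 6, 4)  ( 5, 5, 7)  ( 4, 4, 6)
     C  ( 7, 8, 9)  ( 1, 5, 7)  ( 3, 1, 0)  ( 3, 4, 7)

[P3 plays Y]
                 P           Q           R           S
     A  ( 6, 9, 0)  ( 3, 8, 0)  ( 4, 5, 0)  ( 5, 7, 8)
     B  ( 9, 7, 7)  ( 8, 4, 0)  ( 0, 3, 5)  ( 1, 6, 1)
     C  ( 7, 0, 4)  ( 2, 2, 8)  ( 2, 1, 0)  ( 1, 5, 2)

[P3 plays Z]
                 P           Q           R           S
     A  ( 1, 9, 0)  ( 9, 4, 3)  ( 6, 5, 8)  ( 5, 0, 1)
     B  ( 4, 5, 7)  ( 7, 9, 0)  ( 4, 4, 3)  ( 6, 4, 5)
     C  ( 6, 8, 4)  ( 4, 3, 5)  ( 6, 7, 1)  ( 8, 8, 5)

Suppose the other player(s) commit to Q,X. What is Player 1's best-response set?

BR_1 = {A}

u_1(A vs Q,X) = 6
u_1(B vs Q,X) = 2
u_1(C vs Q,X) = 1
max payoff 6 at {A}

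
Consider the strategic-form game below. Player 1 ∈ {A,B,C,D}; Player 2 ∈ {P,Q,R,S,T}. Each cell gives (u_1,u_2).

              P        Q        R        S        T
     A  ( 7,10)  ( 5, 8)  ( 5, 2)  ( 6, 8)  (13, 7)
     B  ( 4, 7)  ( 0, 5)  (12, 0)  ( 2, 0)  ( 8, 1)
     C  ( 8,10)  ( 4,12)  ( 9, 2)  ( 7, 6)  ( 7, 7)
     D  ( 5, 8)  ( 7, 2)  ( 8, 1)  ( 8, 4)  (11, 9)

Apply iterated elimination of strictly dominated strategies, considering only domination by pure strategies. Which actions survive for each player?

P2 drop R (P beats it: A:10>2 B:7>0 C:10>2 D:8>1)
P1 drop B (A beats it: P:7>4 Q:5>0 S:6>2 T:13>8)
P2 drop S (P beats it: A:10>8 C:10>6 D:8>4)
P1→{A,C,D} P2→{P,Q,T}

Survivors P1:{A,C,D} P2:{P,Q,T}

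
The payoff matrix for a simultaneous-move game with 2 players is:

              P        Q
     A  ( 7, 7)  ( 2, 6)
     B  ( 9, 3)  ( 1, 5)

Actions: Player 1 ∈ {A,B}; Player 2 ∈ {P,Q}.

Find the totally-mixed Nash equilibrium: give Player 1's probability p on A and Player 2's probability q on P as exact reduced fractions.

P1 indiff ⇒ q·7+(1-q)·2 = q·9+(1-q)·1 ⇒ q(-2) = (1-q)(-1) ⇒ q = 1/3
P2 indiff ⇒ p·7+(1-p)·3 = p·6+(1-p)·5 ⇒ p(1) = (1-p)(2) ⇒ p = 2/3

p=2/3, q=1/3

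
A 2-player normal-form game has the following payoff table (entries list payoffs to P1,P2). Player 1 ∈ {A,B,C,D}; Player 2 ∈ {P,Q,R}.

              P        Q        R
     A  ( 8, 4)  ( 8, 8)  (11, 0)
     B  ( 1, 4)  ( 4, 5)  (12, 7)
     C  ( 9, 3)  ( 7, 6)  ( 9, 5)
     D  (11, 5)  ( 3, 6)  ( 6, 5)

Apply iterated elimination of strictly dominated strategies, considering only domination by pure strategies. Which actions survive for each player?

Remaining: P1:{A,B} P2:{Q,R}

P2 drop P (Q beats it: A:8>4 B:5>4 C:6>3 D:6>5)
P1 drop C (A beats it: Q:8>7 R:11>9)
P1 drop D (A beats it: Q:8>3 R:11>6)
P1→{A,B} P2→{Q,R}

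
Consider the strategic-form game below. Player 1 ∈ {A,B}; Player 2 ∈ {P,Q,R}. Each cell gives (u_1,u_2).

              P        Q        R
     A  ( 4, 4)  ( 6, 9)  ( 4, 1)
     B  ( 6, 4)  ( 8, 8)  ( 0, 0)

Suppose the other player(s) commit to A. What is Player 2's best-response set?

argmax u_2 = {Q}

u_2(P vs A) = 4
u_2(Q vs A) = 9
u_2(R vs A) = 1
max payoff 9 at {Q}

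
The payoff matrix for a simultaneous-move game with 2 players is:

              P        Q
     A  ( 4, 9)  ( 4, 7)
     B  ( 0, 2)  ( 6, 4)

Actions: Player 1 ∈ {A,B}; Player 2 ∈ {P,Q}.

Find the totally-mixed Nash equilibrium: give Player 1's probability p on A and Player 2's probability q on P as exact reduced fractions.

p=1/2, q=1/3

P1 indiff ⇒ q·4+(1-q)·4 = q·0+(1-q)·6 ⇒ q(4) = (1-q)(2) ⇒ q = 1/3
P2 indiff ⇒ p·9+(1-p)·2 = p·7+(1-p)·4 ⇒ p(2) = (1-p)(2) ⇒ p = 1/2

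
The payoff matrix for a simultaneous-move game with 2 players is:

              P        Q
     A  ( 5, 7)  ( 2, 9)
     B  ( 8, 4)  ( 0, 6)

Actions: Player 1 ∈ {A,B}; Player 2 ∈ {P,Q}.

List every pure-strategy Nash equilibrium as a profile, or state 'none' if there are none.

(A,P): not NE [P1→B gives 8>5; P2→Q gives 9>7]
(A,Q): NE
(B,P): not NE [P2→Q gives 6>4]
(B,Q): not NE [P1→A gives 2>0]

NE set: (A,Q)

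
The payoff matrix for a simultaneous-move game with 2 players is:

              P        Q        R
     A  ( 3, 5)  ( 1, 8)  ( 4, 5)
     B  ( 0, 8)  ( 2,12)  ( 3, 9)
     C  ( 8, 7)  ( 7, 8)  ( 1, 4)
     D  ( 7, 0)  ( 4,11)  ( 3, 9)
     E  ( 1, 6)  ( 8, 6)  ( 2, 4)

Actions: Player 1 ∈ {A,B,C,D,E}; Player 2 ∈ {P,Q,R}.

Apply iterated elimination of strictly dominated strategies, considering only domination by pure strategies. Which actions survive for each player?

P2 drop R (Q beats it: A:8>5 B:12>9 C:8>4 D:11>9 E:6>4)
P1 drop A (C beats it: P:8>3 Q:7>1)
P1 drop B (C beats it: P:8>0 Q:7>2)
P1 drop D (C beats it: P:8>7 Q:7>4)
P1→{C,E} P2→{P,Q}

Remaining: P1:{C,E} P2:{P,Q}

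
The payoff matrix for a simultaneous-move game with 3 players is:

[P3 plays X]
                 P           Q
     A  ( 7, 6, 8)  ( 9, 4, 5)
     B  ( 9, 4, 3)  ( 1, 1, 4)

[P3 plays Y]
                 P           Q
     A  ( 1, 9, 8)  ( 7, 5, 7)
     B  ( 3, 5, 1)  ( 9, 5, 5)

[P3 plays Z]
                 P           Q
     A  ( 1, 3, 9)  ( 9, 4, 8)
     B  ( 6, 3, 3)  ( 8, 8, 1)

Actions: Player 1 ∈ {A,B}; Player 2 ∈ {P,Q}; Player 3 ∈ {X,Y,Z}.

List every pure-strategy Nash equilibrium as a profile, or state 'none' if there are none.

NE set: (A,Q,Z), (B,P,X), (B,Q,Y)

(A,P,X): not NE [P1→B gives 9>7; P3→Z gives 9>8]
(A,P,Y): not NE [P1→B gives 3>1; P3→Z gives 9>8]
(A,P,Z): not NE [P1→B gives 6>1; P2→Q gives 4>3]
(A,Q,X): not NE [P2→P gives 6>4; P3→Z gives 8>5]
(A,Q,Y): not NE [P1→B gives 9>7; P2→P gives 9>5; P3→Z gives 8>7]
(A,Q,Z): NE
(B,P,X): NE
(B,P,Y): not NE [P3→Z gives 3>1]
(B,P,Z): not NE [P2→Q gives 8>3]
(B,Q,X): not NE [P1→A gives 9>1; P2→P gives 4>1; P3→Y gives 5>4]
(B,Q,Y): NE
(B,Q,Z): not NE [P1→A gives 9>8; P3→Y gives 5>1]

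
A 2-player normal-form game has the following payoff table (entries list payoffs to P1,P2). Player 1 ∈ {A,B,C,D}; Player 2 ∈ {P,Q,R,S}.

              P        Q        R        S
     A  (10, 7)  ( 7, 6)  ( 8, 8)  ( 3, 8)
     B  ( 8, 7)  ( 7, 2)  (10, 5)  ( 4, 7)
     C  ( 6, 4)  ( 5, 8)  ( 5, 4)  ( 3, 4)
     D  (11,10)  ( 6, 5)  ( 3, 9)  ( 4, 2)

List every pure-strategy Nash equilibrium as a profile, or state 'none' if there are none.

Nash profiles: (B,S), (D,P)

(A,P): not NE [P1→D gives 11>10; P2→S gives 8>7]
(A,Q): not NE [P2→S gives 8>6]
(A,R): not NE [P1→B gives 10>8]
(A,S): not NE [P1→D gives 4>3]
(B,P): not NE [P1→D gives 11>8]
(B,Q): not NE [P2→S gives 7>2]
(B,R): not NE [P2→S gives 7>5]
(B,S): NE
(C,P): not NE [P1→D gives 11>6; P2→Q gives 8>4]
(C,Q): not NE [P1→B gives 7>5]
(C,R): not NE [P1→B gives 10>5; P2→Q gives 8>4]
(C,S): not NE [P1→D gives 4>3; P2→Q gives 8>4]
(D,P): NE
(D,Q): not NE [P1→B gives 7>6; P2→P gives 10>5]
(D,R): not NE [P1→B gives 10>3; P2→P gives 10>9]
(D,S): not NE [P2→P gives 10>2]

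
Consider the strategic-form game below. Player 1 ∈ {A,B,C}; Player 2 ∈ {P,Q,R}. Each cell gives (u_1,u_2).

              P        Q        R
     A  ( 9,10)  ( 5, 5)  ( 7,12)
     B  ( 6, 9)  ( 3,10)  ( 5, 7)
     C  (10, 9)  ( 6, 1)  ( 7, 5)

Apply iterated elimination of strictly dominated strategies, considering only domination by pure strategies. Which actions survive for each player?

P1 drop B (A beats it: P:9>6 Q:5>3 R:7>5)
P2 drop Q (P beats it: A:10>5 C:9>1)
P1→{A,C} P2→{P,R}

Survivors P1:{A,C} P2:{P,R}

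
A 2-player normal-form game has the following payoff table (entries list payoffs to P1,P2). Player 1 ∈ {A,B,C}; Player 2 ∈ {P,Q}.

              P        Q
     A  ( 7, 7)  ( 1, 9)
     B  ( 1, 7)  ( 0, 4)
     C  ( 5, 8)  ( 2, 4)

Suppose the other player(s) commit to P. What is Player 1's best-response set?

u_1(A vs P) = 7
u_1(B vs P) = 1
u_1(C vs P) = 5
max payoff 7 at {A}

P1 best: {A}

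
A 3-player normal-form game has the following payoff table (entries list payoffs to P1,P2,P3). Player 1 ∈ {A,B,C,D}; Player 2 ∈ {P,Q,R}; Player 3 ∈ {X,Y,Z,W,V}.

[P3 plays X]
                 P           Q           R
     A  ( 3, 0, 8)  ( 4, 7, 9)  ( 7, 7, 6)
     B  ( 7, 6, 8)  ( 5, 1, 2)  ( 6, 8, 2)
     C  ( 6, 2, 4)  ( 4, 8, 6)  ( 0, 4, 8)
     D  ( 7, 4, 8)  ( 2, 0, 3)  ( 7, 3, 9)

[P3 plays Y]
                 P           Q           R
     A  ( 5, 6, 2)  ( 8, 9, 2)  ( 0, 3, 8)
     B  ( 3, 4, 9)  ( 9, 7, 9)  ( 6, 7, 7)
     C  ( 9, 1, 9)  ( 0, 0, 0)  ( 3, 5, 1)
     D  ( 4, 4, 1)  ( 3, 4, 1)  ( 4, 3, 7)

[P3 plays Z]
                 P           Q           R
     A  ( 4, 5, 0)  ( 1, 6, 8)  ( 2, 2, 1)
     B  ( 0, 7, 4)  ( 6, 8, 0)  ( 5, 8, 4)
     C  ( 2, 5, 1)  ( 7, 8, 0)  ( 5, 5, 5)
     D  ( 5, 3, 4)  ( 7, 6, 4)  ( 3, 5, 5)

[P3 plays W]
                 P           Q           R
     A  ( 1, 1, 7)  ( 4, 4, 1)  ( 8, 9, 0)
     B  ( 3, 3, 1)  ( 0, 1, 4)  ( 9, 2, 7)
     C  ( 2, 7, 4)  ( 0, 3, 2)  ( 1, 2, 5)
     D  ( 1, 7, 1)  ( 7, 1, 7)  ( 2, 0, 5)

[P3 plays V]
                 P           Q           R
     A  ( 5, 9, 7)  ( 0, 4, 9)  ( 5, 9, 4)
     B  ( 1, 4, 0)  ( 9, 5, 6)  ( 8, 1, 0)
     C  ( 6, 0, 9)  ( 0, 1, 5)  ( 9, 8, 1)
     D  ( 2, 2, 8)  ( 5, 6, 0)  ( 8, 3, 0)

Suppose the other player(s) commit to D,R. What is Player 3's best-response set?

BR_3 = {X}

u_3(X vs D,R) = 9
u_3(Y vs D,R) = 7
u_3(Z vs D,R) = 5
u_3(W vs D,R) = 5
u_3(V vs D,R) = 0
max payoff 9 at {X}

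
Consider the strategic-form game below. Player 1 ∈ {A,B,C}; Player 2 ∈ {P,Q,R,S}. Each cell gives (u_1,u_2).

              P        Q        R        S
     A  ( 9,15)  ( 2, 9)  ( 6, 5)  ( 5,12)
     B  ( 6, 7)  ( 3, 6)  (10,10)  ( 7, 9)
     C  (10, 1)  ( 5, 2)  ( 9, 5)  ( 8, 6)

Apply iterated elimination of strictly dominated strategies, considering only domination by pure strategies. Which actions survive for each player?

P1 drop A (C beats it: P:10>9 Q:5>2 R:9>6 S:8>5)
P2 drop P (R beats it: B:10>7 C:5>1)
P2 drop Q (R beats it: B:10>6 C:5>2)
P1→{B,C} P2→{R,S}

Survivors P1:{B,C} P2:{R,S}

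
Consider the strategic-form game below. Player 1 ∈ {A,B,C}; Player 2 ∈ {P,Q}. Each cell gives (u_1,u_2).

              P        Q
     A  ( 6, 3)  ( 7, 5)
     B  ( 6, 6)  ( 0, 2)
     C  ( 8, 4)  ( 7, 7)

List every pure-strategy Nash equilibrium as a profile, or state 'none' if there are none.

Nash profiles: (A,Q), (C,Q)

(A,P): not NE [P1→C gives 8>6; P2→Q gives 5>3]
(A,Q): NE
(B,P): not NE [P1→C gives 8>6]
(B,Q): not NE [P1→C gives 7>0; P2→P gives 6>2]
(C,P): not NE [P2→Q gives 7>4]
(C,Q): NE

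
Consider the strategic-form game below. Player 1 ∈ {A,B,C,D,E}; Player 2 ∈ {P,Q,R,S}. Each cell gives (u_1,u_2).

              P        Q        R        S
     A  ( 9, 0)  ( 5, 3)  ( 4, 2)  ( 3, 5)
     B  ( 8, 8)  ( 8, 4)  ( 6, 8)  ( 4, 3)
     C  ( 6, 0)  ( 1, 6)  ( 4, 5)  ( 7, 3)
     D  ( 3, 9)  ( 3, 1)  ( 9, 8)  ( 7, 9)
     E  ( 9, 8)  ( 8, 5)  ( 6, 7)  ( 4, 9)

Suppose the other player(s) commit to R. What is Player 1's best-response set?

u_1(A vs R) = 4
u_1(B vs R) = 6
u_1(C vs R) = 4
u_1(D vs R) = 9
u_1(E vs R) = 6
max payoff 9 at {D}

argmax u_1 = {D}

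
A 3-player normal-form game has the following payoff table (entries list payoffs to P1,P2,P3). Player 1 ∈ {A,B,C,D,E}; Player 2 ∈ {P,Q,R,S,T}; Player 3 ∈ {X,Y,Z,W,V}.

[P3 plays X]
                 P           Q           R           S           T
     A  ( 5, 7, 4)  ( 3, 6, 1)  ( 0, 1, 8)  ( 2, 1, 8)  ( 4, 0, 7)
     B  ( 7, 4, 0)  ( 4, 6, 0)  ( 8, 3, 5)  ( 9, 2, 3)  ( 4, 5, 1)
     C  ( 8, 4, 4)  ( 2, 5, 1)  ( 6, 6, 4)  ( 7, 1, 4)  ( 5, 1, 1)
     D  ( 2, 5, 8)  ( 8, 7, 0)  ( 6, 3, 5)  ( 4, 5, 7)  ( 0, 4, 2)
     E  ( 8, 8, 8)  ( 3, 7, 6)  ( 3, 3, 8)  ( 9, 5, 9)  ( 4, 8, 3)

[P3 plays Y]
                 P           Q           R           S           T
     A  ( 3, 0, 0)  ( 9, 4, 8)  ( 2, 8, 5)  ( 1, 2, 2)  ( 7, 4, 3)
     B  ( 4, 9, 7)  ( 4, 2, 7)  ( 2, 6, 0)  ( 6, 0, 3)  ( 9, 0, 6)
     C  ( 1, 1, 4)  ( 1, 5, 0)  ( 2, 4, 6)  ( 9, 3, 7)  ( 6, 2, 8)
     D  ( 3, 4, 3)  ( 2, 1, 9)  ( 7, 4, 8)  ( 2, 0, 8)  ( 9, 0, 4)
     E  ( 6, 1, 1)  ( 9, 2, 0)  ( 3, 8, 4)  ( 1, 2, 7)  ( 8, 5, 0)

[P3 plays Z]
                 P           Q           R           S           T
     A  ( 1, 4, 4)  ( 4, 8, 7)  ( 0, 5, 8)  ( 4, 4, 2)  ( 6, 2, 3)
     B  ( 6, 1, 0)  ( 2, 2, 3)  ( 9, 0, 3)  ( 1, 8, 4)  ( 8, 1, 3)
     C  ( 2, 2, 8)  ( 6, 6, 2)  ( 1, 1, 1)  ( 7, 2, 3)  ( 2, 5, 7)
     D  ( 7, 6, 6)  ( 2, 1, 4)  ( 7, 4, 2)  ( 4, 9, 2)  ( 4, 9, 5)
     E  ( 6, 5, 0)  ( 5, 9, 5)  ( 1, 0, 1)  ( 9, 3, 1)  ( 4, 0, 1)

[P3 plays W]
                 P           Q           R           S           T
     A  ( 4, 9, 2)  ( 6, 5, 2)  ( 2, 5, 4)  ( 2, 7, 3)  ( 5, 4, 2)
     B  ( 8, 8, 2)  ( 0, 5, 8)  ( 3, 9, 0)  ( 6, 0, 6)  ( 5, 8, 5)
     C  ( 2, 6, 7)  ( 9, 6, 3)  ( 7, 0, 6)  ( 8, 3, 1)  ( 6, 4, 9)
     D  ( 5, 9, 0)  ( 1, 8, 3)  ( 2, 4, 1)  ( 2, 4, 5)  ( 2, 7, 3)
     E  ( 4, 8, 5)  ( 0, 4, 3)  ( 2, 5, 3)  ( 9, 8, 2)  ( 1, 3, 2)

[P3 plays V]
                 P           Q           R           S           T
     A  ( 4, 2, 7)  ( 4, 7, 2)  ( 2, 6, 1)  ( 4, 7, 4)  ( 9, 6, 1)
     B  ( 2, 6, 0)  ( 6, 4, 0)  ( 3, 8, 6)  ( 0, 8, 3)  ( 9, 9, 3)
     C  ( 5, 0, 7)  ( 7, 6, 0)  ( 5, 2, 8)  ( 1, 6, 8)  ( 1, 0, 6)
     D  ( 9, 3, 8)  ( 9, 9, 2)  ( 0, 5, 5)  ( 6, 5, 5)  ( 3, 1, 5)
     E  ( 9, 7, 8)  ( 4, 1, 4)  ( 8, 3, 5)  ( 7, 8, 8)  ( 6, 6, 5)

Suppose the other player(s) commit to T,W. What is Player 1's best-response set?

P1 best: {C}

u_1(A vs T,W) = 5
u_1(B vs T,W) = 5
u_1(C vs T,W) = 6
u_1(D vs T,W) = 2
u_1(E vs T,W) = 1
max payoff 6 at {C}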